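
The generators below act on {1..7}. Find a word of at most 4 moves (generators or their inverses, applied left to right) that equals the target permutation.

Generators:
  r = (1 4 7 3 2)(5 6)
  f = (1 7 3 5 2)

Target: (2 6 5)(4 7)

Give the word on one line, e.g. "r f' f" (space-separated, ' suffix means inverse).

  after f': (1 2 5 3 7)
  after r: (2 6 5)(4 7)

f' r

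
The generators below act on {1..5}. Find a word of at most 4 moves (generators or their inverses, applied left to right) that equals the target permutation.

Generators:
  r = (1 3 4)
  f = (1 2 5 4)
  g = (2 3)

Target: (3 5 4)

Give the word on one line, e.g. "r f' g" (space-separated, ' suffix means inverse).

  after f: (1 2 5 4)
  after r: (1 2 5)(3 4)
  after f': (3 5 4)

f r f'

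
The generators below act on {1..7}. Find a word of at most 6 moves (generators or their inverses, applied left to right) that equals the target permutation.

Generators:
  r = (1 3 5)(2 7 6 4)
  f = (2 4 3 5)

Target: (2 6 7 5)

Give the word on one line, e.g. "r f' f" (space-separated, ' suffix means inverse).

  after f: (2 4 3 5)
  after r: (1 3)(4 5 7 6)
  after r: (1 5 6 2 7 4)
  after r: (2 6 7)(3 5 4)
  after f': (2 6 7 5)

f r r r f'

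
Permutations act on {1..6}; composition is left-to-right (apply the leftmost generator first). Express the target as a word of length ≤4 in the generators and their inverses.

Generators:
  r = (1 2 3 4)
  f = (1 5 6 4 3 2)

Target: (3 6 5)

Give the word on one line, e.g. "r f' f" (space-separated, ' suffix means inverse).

  after r: (1 2 3 4)
  after f': (1 3 6 5)(2 4)
  after r: (1 4 3 6 5 2)
  after r: (3 6 5)

r f' r r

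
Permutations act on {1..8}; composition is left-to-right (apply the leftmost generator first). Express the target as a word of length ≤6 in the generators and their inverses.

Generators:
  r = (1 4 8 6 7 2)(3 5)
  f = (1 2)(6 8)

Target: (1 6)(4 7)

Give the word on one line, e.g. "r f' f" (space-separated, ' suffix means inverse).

  after f': (1 2)(6 8)
  after r': (1 7 6 4)(3 5)
  after f': (1 7 8 6 4 2)(3 5)
  after r': (1 6)(4 7)

f' r' f' r'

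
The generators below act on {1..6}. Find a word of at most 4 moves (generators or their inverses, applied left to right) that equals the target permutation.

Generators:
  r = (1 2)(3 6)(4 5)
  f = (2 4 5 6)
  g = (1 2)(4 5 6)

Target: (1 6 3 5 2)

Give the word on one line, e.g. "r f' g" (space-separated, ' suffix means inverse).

r f'

  after r: (1 2)(3 6)(4 5)
  after f': (1 6 3 5 2)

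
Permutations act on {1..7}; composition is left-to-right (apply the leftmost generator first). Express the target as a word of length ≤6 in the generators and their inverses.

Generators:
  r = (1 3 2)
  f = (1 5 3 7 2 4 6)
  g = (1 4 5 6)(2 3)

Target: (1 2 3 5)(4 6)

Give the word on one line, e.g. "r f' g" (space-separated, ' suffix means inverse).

f' g g r f'

  after f': (1 6 4 2 7 3 5)
  after g: (2 7)(3 6 5 4)
  after g: (1 4 2 7 3)
  after r: (1 4)(2 7)
  after f': (1 2 3 5)(4 6)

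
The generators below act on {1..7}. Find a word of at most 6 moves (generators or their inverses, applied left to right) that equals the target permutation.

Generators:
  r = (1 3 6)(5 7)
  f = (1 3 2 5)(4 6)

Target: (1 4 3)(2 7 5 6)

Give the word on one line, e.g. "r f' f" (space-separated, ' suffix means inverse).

  after r: (1 3 6)(5 7)
  after r: (1 6 3)
  after f: (1 4 6 2 5)
  after r': (1 4 3)(2 7 5 6)

r r f r'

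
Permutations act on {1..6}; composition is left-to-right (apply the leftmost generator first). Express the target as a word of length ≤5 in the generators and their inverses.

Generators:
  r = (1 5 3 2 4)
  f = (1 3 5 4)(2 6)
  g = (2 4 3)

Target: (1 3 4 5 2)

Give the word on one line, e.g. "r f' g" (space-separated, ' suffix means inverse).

r r g' g' g'

  after r: (1 5 3 2 4)
  after r: (1 3 4 5 2)
  after g': (1 4 5 3 2)
  after g': (1 2)(4 5)
  after g': (1 3 4 5 2)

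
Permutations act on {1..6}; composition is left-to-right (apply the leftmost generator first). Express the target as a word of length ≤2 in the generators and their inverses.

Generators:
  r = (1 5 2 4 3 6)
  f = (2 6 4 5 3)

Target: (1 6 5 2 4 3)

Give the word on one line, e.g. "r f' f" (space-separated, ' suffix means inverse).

f' r'

  after f': (2 3 5 4 6)
  after r': (1 6 5 2 4 3)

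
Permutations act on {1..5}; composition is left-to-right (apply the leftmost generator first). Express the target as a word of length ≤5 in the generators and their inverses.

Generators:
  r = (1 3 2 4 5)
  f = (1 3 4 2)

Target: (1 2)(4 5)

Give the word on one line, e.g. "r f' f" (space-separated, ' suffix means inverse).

f r' f r

  after f: (1 3 4 2)
  after r': (2 5 4 3)
  after f: (1 3)(2 5)
  after r: (1 2)(4 5)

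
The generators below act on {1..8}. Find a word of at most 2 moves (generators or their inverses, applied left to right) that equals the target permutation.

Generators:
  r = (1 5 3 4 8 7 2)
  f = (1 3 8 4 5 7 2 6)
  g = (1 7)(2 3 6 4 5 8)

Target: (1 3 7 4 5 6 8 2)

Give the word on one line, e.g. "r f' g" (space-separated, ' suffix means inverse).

  after f': (1 6 2 7 5 4 8 3)
  after g': (1 3 7 4 5 6 8 2)

f' g'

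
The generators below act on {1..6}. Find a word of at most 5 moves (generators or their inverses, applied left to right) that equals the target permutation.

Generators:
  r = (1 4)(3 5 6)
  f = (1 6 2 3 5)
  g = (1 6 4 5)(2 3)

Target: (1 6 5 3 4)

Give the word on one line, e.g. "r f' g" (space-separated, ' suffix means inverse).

  after r: (1 4)(3 5 6)
  after f: (1 4 6 5 2 3)
  after r': (2 6 3 4 5)
  after f: (1 6 5 3 4)

r f r' f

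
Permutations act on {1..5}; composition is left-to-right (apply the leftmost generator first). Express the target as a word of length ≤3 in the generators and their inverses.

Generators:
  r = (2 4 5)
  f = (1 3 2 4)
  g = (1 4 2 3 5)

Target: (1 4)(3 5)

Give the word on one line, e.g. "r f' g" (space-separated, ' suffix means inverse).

  after g': (1 5 3 2 4)
  after r': (1 4)(3 5)

g' r'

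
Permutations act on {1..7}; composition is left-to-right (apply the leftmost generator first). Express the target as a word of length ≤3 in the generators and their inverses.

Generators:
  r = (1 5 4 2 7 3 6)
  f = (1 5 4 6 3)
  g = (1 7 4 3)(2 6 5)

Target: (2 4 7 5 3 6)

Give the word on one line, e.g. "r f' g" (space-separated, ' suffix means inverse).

  after g': (1 3 4 7)(2 5 6)
  after f: (2 4 7 5 3 6)

g' f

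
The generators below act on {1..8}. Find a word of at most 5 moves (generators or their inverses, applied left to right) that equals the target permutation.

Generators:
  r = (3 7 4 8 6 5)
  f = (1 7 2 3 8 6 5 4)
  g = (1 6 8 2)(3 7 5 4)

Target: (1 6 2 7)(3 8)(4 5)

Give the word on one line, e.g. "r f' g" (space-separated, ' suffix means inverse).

g' r' r' g' r

  after g': (1 2 8 6)(3 4 5 7)
  after r': (1 2 4 6)(3 7 5)
  after r': (1 2 7 6)(4 8)
  after g': (1 8 5 7)(2 3 4 6)
  after r: (1 6 2 7)(3 8)(4 5)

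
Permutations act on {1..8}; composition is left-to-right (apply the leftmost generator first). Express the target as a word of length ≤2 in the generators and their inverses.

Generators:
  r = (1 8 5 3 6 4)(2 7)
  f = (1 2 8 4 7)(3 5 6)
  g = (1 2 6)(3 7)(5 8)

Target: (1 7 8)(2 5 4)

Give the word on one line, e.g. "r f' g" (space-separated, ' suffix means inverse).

f r

  after f: (1 2 8 4 7)(3 5 6)
  after r: (1 7 8)(2 5 4)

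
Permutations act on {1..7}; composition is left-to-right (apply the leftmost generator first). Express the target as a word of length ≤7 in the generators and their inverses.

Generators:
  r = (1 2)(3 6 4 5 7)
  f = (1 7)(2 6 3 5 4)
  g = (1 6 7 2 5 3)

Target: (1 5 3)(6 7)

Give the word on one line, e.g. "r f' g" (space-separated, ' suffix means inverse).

  after g': (1 3 5 2 7 6)
  after r': (1 7 3 4 6 2 5)
  after f: (2 4 3)(5 7)
  after g': (1 3 7 2 4 5 6)
  after f: (1 5 3)(6 7)

g' r' f g' f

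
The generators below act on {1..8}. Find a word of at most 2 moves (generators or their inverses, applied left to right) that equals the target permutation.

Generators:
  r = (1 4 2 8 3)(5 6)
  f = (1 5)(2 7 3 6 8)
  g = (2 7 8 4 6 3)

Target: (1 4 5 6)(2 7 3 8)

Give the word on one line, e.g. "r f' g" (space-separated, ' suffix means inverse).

  after g: (2 7 8 4 6 3)
  after r: (1 4 5 6)(2 7 3 8)

g r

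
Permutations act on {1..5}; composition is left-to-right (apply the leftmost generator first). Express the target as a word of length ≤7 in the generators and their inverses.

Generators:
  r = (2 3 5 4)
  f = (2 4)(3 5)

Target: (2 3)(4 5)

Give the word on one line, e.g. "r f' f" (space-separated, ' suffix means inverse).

  after r: (2 3 5 4)
  after f: (2 5)
  after r': (2 3)(4 5)
  after f: (2 5)(3 4)
  after f: (2 3)(4 5)

r f r' f f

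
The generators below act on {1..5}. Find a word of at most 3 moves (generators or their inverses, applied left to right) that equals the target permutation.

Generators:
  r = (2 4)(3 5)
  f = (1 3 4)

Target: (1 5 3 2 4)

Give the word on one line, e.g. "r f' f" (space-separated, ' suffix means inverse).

f r

  after f: (1 3 4)
  after r: (1 5 3 2 4)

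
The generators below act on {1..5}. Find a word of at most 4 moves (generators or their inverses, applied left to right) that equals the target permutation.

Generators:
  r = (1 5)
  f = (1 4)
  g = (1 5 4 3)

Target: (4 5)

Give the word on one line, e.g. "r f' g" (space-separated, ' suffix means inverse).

f' r' f

  after f': (1 4)
  after r': (1 4 5)
  after f: (4 5)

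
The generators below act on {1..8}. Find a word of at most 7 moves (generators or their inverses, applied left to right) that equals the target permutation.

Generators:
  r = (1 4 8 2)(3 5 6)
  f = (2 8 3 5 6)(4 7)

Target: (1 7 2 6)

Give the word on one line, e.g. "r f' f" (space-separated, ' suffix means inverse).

  after f: (2 8 3 5 6)(4 7)
  after r': (1 2 4 7)(6 8)
  after r': (1 8 5 3 6 4 7 2)
  after r': (1 4 7 8 3 5 6)
  after f': (1 7 2 6)

f r' r' r' f'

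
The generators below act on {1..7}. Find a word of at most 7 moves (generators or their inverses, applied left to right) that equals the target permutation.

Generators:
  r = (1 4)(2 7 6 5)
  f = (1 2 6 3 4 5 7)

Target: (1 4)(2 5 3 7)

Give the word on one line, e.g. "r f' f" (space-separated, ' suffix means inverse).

f r' f f r'

  after f: (1 2 6 3 4 5 7)
  after r': (1 5 2 7 4 6 3)
  after f: (1 7 5 6 4 3 2)
  after f: (3 6 5)
  after r': (1 4)(2 5 3 7)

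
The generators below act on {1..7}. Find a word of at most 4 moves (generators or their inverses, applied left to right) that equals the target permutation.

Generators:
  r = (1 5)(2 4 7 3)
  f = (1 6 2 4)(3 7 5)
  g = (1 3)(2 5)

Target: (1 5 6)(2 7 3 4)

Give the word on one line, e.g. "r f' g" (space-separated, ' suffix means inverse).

  after g: (1 3)(2 5)
  after f': (1 5 6)(2 7 3 4)

g f'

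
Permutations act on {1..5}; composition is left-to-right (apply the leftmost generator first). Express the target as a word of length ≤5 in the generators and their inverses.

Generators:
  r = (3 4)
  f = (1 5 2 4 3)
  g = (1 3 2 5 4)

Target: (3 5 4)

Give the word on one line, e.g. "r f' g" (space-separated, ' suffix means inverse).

f g f' f' f'

  after f: (1 5 2 4 3)
  after g: (1 4 2)
  after f': (1 2 3 4 5)
  after f': (1 5 3 2 4)
  after f': (3 5 4)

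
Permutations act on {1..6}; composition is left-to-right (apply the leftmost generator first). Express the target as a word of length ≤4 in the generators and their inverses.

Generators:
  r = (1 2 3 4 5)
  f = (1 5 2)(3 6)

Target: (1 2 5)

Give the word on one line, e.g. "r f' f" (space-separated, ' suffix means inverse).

f f

  after f: (1 5 2)(3 6)
  after f: (1 2 5)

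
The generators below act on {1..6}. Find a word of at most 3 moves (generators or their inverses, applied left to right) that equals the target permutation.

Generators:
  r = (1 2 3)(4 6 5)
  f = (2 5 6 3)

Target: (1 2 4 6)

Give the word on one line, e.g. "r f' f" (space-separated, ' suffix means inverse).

  after f: (2 5 6 3)
  after r: (1 2 4 6)

f r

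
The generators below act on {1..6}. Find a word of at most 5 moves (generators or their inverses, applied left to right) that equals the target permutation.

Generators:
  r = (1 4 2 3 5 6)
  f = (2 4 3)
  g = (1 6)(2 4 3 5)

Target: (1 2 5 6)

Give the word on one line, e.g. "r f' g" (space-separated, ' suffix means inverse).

g' f' r' g

  after g': (1 6)(2 5 3 4)
  after f': (1 6)(2 5 4 3)
  after r': (1 5)(2 3 4)
  after g: (1 2 5 6)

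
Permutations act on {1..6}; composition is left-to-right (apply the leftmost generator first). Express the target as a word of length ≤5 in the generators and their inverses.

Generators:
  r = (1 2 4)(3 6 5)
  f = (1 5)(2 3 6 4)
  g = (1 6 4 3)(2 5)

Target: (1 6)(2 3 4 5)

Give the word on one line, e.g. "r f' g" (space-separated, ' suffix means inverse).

  after r: (1 2 4)(3 6 5)
  after g': (1 5 4 3)(2 6)
  after r': (1 6)(2 3 4 5)

r g' r'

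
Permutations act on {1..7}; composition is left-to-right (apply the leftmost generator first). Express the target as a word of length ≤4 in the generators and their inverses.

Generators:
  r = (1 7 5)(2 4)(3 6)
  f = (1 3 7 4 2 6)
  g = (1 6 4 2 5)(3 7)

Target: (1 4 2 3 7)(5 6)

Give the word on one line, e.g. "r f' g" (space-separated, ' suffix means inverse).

  after f: (1 3 7 4 2 6)
  after g': (1 7 6 5 2)
  after f: (1 4 2 3 7)(5 6)

f g' f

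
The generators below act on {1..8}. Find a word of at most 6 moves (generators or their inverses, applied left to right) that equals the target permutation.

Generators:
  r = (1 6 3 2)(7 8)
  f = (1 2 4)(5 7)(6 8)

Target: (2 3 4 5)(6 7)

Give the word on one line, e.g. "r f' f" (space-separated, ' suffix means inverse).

f r f' r' f

  after f: (1 2 4)(5 7)(6 8)
  after r: (2 4 6 7 5 8 3)
  after f': (1 4 8 3)(5 6)
  after r': (1 4 7 8 6 5)(2 3)
  after f: (2 3 4 5)(6 7)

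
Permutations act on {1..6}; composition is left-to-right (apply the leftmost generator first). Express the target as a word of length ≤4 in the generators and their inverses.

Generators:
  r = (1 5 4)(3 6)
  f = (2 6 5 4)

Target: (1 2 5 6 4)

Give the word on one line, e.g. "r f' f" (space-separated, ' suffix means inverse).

r' r' f f

  after r': (1 4 5)(3 6)
  after r': (1 5 4)
  after f: (1 4)(2 6 5)
  after f: (1 2 5 6 4)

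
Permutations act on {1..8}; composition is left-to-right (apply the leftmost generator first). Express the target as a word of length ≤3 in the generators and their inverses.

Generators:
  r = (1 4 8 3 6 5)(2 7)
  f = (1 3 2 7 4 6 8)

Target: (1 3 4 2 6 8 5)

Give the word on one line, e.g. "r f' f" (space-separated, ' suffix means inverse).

f' r

  after f': (1 8 6 4 7 2 3)
  after r: (1 3 4 2 6 8 5)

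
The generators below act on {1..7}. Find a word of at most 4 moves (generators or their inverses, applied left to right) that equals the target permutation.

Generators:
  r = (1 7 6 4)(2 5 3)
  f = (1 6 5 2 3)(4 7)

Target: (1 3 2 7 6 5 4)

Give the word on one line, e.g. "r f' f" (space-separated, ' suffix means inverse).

f f f r'

  after f: (1 6 5 2 3)(4 7)
  after f: (1 5 3 6 2)
  after f: (1 2 6 3 5)(4 7)
  after r': (1 3 2 7 6 5 4)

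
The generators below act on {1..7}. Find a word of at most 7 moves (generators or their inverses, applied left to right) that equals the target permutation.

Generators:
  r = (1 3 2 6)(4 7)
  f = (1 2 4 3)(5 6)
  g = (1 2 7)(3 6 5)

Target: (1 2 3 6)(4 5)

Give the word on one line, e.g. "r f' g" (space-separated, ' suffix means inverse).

r f' r' f g'

  after r: (1 3 2 6)(4 7)
  after f': (1 4 7 2 5 6 3)
  after r': (1 7 3 6)(2 5)
  after f: (1 7)(2 6)(3 5 4)
  after g': (1 2 3 6)(4 5)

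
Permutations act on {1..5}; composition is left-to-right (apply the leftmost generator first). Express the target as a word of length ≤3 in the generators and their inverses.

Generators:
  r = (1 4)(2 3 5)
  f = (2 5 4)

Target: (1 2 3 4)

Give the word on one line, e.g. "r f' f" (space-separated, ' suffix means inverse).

  after r: (1 4)(2 3 5)
  after f': (1 5 4)(2 3)
  after f': (1 2 3 4)

r f' f'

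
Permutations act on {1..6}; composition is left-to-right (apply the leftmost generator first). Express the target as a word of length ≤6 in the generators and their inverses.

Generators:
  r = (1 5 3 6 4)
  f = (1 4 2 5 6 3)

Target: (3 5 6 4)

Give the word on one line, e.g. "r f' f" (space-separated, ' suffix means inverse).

f' r f f

  after f': (1 3 6 5 2 4)
  after r: (1 6 3 4 5 2)
  after f: (1 3 2 4 6)
  after f: (3 5 6 4)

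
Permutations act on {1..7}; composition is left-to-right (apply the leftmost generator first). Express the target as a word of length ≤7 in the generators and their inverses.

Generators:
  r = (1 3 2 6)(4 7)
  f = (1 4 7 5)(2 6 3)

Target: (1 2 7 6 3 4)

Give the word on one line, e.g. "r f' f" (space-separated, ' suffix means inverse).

  after r': (1 6 2 3)(4 7)
  after f': (1 2 6 3 5 7)
  after r: (1 6 2)(3 5 4 7)
  after f: (1 3)(2 4 5 7)
  after f: (1 2 7 6 3 4)

r' f' r f f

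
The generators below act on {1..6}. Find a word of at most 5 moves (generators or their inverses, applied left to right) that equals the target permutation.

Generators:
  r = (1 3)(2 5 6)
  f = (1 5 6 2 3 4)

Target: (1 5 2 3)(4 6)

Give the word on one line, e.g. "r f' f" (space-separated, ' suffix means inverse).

r' f' f' r'

  after r': (1 3)(2 6 5)
  after f': (1 2 5 6)(3 4)
  after f': (1 6 4 2)
  after r': (1 5 2 3)(4 6)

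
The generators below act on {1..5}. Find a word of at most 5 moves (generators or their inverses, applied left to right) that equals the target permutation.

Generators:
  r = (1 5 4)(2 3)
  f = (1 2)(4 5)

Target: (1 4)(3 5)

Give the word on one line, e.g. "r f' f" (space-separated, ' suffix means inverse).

  after r': (1 4 5)(2 3)
  after f': (1 5 2 3)
  after r: (1 4)(3 5)

r' f' r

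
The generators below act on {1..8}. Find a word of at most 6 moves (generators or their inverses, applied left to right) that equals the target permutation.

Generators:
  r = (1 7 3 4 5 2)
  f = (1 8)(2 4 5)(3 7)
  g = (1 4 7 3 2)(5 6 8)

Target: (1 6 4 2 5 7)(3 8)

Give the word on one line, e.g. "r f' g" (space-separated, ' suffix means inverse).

  after f': (1 8)(2 5 4)(3 7)
  after r: (1 8 7 4)
  after r: (1 8 3 4 7 5 2)
  after g': (1 6 5 3)(7 8)
  after f': (1 6 4 2 5 7)(3 8)

f' r r g' f'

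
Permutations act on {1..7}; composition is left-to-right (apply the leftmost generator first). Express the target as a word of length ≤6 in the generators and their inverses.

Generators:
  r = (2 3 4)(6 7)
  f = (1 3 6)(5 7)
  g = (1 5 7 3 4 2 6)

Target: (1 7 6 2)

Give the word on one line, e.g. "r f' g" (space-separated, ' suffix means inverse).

  after g: (1 5 7 3 4 2 6)
  after f: (1 7 6 3 4 2)
  after r: (1 6 4 3 2)
  after r: (1 7 6 2)

g f r r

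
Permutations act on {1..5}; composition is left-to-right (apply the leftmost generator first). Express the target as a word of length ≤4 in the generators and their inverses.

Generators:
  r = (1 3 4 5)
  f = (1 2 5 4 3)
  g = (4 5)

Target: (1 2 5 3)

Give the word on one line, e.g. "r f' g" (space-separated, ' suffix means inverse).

g f

  after g: (4 5)
  after f: (1 2 5 3)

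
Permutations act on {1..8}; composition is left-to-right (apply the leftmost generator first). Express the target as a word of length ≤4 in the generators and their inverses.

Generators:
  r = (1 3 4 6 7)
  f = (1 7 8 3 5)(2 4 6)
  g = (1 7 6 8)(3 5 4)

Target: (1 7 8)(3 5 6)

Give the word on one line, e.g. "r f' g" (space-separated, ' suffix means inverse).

  after g': (1 8 6 7)(3 4 5)
  after g': (1 6)(3 5 4)(7 8)
  after r: (1 7 8)(3 5 6)

g' g' r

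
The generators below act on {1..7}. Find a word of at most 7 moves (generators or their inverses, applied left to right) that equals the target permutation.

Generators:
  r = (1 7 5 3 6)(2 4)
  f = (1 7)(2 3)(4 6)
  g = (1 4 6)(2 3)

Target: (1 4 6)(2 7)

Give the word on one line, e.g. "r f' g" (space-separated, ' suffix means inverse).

  after r': (1 6 3 5 7)(2 4)
  after g: (2 6)(3 5 7 4)
  after r: (1 7 2)(4 6)
  after f: (2 7 3)
  after g: (1 4 6)(2 7)

r' g r f g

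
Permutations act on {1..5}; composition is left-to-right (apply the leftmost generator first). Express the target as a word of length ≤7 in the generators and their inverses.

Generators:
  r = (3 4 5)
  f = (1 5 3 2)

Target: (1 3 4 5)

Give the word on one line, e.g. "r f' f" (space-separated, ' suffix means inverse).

f' r f' r' f

  after f': (1 2 3 5)
  after r: (1 2 4 5)
  after f': (1 3 5 2 4)
  after r': (1 5 2 3 4)
  after f: (1 3 4 5)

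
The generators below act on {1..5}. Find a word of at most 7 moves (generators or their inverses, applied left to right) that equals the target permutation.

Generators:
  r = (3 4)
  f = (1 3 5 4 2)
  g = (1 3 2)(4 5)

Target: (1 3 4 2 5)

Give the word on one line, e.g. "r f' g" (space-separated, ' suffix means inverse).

  after r: (3 4)
  after f': (1 2 4)(3 5)
  after g': (1 3 4 2 5)
  after r: (1 4 2 5)
  after r: (1 3 4 2 5)

r f' g' r r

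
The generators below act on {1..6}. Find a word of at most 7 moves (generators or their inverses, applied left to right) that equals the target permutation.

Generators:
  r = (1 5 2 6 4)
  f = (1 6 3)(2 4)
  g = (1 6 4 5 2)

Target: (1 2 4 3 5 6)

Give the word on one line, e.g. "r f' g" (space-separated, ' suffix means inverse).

  after g': (1 2 5 4 6)
  after g': (1 5 6 2 4)
  after f': (1 5)(3 6 4)
  after r': (2 5 4 3)
  after g': (1 2 4 3 5 6)

g' g' f' r' g'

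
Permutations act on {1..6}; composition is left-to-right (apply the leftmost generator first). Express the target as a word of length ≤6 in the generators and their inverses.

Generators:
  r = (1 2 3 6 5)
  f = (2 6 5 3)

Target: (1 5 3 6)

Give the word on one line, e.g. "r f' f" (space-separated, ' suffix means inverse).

  after r: (1 2 3 6 5)
  after f': (1 3 2 5)
  after r: (1 6 5 2)
  after r: (1 5 3 6)

r f' r r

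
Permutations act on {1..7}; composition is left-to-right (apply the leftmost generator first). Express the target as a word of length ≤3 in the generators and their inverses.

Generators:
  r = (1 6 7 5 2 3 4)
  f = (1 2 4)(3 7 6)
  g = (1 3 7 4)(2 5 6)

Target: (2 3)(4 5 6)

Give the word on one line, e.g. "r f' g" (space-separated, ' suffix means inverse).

f' g

  after f': (1 4 2)(3 6 7)
  after g: (2 3)(4 5 6)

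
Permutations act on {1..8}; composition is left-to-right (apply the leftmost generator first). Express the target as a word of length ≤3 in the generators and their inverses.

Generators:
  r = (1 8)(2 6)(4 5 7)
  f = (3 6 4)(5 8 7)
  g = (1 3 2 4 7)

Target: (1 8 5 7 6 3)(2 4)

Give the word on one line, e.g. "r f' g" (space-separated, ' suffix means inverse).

g' f'

  after g': (1 7 4 2 3)
  after f': (1 8 5 7 6 3)(2 4)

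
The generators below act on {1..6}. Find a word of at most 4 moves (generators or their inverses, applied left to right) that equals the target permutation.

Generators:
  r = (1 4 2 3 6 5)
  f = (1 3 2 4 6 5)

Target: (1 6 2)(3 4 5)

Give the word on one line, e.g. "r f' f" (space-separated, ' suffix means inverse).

  after r': (1 5 6 3 2 4)
  after r': (1 6 2)(3 4 5)

r' r'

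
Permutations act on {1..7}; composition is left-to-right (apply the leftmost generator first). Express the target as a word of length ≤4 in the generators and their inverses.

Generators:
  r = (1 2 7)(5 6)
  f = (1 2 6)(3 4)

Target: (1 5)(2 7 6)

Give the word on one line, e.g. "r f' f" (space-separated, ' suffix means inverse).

f' r' f

  after f': (1 6 2)(3 4)
  after r': (1 5 6)(2 7)(3 4)
  after f: (1 5)(2 7 6)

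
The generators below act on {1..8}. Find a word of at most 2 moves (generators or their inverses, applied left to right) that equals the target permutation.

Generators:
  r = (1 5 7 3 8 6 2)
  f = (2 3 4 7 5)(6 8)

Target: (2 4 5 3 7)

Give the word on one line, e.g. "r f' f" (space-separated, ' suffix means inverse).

  after f: (2 3 4 7 5)(6 8)
  after f: (2 4 5 3 7)

f f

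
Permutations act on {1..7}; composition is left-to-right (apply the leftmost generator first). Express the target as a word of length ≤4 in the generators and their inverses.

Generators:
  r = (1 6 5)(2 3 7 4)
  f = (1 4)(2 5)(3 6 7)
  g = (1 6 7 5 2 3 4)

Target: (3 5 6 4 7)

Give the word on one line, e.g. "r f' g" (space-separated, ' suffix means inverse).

  after g': (1 4 3 2 5 7 6)
  after r: (1 2)(4 7 5)
  after f: (1 5)(2 4 3 6 7)
  after r: (3 5 6 4 7)

g' r f r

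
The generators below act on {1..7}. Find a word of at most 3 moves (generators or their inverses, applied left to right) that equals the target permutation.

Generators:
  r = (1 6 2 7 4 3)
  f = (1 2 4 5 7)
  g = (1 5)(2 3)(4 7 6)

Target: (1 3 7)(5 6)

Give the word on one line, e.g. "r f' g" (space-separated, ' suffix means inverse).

f' r' g

  after f': (1 7 5 4 2)
  after r': (1 2 3 4 6)(5 7)
  after g: (1 3 7)(5 6)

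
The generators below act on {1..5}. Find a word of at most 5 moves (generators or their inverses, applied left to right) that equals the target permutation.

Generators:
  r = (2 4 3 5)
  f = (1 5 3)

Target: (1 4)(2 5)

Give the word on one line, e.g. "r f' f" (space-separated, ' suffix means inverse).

f r' r' f f

  after f: (1 5 3)
  after r': (1 3)(2 5 4)
  after r': (1 4 5 2 3)
  after f: (1 4 3 5 2)
  after f: (1 4)(2 5)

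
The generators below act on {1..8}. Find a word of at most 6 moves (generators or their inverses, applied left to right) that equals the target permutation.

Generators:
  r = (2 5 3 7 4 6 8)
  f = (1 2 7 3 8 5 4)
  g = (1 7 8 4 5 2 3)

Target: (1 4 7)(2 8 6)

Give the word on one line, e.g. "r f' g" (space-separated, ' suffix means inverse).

r' g' g' g' f

  after r': (2 8 6 4 7 3 5)
  after g': (1 3 4)(2 7)(6 8)
  after g': (1 2)(3 8 6 7 5 4)
  after g': (1 5 8 6)(2 3 7 4)
  after f: (1 4 7)(2 8 6)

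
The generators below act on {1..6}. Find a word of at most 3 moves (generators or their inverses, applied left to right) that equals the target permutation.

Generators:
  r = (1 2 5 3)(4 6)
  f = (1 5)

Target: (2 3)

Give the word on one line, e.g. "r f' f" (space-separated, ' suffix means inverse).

  after r: (1 2 5 3)(4 6)
  after r: (1 5)(2 3)
  after f': (2 3)

r r f'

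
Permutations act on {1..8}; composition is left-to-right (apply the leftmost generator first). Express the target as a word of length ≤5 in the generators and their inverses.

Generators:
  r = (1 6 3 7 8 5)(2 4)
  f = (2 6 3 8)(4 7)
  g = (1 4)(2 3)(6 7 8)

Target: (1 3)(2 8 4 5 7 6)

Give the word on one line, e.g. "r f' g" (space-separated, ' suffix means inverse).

g r' g'

  after g: (1 4)(2 3)(6 7 8)
  after r': (1 2 6 3 4 5 8)
  after g': (1 3)(2 8 4 5 7 6)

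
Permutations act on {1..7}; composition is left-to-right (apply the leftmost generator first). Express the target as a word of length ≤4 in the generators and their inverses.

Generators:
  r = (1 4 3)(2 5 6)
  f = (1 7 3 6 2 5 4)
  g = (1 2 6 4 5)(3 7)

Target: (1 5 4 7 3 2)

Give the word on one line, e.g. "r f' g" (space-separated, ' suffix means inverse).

  after r: (1 4 3)(2 5 6)
  after g: (1 5 4 7 3 2)

r g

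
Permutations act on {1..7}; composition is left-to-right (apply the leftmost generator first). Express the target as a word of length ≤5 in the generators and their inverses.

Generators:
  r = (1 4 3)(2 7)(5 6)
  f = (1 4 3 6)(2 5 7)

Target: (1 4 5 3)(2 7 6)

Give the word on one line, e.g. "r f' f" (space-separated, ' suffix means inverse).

  after r: (1 4 3)(2 7)(5 6)
  after f: (1 3 4 6 7 5)
  after r': (1 4 5 3)(2 7 6)

r f r'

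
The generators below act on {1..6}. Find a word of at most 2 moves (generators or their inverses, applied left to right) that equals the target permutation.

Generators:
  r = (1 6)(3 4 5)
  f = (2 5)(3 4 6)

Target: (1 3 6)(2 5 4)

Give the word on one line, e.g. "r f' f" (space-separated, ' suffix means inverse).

r f

  after r: (1 6)(3 4 5)
  after f: (1 3 6)(2 5 4)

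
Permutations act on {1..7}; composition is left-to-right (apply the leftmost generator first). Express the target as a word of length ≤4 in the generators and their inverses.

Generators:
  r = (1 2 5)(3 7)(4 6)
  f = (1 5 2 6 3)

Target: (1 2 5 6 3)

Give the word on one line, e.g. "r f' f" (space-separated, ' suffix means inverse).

r r f

  after r: (1 2 5)(3 7)(4 6)
  after r: (1 5 2)
  after f: (1 2 5 6 3)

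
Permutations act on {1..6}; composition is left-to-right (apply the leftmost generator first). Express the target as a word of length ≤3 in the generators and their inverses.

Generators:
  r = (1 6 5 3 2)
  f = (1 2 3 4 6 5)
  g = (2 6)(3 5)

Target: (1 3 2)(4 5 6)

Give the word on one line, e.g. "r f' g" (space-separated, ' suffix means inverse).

g f f

  after g: (2 6)(3 5)
  after f: (1 2 5 4 6 3)
  after f: (1 3 2)(4 5 6)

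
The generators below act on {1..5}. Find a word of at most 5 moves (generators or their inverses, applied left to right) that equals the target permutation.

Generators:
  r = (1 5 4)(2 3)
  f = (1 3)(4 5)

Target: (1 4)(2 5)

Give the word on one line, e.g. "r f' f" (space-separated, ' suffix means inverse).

r' f' r

  after r': (1 4 5)(2 3)
  after f': (1 5 3 2)
  after r: (1 4)(2 5)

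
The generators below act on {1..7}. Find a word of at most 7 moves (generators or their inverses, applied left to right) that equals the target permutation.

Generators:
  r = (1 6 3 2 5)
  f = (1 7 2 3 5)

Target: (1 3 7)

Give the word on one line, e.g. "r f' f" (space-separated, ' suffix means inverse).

  after f: (1 7 2 3 5)
  after r': (1 7 3 2 6)
  after f': (2 6 5 3 7)
  after r: (1 6)(2 3 7 5)
  after r: (1 3 7)

f r' f' r r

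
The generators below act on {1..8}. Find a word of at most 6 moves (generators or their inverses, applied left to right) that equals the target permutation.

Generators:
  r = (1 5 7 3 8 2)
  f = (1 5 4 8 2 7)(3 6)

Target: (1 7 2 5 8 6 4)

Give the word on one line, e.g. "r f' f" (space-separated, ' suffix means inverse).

f r' r' f

  after f: (1 5 4 8 2 7)(3 6)
  after r': (2 5 4 3 6 7)
  after r': (1 2)(3 6 5 4 7 8)
  after f: (1 7 2 5 8 6 4)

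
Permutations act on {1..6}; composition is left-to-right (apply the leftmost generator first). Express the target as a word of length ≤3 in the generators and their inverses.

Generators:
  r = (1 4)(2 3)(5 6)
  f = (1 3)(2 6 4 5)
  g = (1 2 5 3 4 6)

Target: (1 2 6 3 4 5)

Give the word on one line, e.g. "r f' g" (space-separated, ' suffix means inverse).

  after r: (1 4)(2 3)(5 6)
  after g': (1 3)(2 5 4 6)
  after r': (1 2 6 3 4 5)

r g' r'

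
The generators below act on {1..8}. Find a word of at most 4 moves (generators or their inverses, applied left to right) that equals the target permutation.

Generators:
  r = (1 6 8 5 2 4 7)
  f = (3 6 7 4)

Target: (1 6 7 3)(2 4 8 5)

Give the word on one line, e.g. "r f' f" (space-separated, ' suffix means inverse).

  after f': (3 4 7 6)
  after f': (3 7)(4 6)
  after r: (1 6 7 3)(2 4 8 5)

f' f' r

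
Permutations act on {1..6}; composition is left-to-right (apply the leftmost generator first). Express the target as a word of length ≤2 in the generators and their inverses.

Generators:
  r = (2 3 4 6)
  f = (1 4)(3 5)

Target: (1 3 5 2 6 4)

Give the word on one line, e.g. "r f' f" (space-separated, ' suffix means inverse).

  after f: (1 4)(3 5)
  after r': (1 3 5 2 6 4)

f r'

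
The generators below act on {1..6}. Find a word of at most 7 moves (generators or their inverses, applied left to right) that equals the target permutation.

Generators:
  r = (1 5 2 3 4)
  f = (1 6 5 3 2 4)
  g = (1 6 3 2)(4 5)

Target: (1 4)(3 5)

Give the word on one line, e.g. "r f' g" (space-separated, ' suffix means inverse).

f' f' f' f' g'

  after f': (1 4 2 3 5 6)
  after f': (1 2 5)(3 6 4)
  after f': (1 3)(2 6)(4 5)
  after f': (1 5 2)(3 4 6)
  after g': (1 4)(3 5)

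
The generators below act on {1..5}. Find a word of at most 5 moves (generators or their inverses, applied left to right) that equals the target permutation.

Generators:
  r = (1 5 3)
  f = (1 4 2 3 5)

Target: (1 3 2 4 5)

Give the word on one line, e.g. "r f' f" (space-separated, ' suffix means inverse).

f' r' r'

  after f': (1 5 3 2 4)
  after r': (2 4 3)
  after r': (1 3 2 4 5)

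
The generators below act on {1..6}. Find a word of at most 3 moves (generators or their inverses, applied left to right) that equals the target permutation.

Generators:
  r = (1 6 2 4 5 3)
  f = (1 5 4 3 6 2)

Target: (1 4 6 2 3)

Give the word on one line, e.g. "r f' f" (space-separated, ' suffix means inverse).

  after r': (1 3 5 4 2 6)
  after f': (1 4 6 2 3)

r' f'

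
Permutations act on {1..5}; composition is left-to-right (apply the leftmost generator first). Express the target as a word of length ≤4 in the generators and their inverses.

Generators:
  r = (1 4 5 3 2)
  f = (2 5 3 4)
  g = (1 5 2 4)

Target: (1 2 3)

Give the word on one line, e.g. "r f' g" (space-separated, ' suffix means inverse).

  after f: (2 5 3 4)
  after r: (1 4)(2 3 5)
  after g': (1 2 3)

f r g'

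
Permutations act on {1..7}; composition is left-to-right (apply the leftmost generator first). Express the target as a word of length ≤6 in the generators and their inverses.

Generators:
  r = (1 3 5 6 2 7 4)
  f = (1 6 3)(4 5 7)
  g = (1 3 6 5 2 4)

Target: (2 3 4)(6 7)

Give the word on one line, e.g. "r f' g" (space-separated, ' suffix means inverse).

  after r: (1 3 5 6 2 7 4)
  after g': (2 7)(3 6 5)
  after f': (1 3)(2 5 6 4 7)
  after r': (2 3 4)(6 7)

r g' f' r'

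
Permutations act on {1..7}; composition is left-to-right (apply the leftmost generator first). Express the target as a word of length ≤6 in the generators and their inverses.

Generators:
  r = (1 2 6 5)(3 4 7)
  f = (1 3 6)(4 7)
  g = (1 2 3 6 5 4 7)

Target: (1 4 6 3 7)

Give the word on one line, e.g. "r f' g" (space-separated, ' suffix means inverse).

  after f': (1 6 3)(4 7)
  after r: (1 5)(2 6 4 3)
  after r: (2 5)(3 6 7)
  after g': (1 7 2 6 4 5)
  after r': (1 4 6 3 7)

f' r r g' r'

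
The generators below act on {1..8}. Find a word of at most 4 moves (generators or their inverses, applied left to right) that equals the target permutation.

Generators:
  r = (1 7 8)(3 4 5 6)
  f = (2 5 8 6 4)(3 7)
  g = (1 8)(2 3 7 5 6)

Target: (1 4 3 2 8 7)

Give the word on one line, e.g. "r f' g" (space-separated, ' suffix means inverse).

r' f f

  after r': (1 8 7)(3 6 5 4)
  after f: (1 6 8 3 4 7)(2 5)
  after f: (1 4 3 2 8 7)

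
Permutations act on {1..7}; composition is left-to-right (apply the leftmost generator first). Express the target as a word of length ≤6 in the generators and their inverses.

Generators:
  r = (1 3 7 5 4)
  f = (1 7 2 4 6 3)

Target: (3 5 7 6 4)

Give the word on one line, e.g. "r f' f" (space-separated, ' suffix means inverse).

f f r f' f'

  after f: (1 7 2 4 6 3)
  after f: (1 2 6)(3 7 4)
  after r: (1 2 6 3 5 4 7)
  after f': (1 7 3 5 2 4)
  after f': (3 5 7 6 4)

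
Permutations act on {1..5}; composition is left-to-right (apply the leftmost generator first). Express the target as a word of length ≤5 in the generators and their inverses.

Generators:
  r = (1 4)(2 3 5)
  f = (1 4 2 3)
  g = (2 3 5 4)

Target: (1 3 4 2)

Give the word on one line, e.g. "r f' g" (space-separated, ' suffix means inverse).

  after r: (1 4)(2 3 5)
  after f: (1 2)(3 5)
  after g: (1 3 4 2)

r f g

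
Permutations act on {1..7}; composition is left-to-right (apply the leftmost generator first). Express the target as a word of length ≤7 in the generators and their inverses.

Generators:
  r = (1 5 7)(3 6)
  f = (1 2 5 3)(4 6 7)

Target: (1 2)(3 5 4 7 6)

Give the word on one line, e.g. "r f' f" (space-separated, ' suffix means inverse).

f' f' r r f

  after f': (1 3 5 2)(4 7 6)
  after f': (1 5)(2 3)(4 6 7)
  after r: (1 7 4 3 2 6)
  after r: (2 3)(4 6 5 7)
  after f: (1 2)(3 5 4 7 6)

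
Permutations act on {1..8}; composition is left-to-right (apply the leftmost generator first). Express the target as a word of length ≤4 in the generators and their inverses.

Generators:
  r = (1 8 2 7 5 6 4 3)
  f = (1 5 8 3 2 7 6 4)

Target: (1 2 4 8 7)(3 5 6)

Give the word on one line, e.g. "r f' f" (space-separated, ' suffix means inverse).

r' f r f'

  after r': (1 3 4 6 5 7 2 8)
  after f: (1 2 3)(5 6 8)
  after r: (1 7 5 4 3 8 6 2)
  after f': (1 2 4 8 7)(3 5 6)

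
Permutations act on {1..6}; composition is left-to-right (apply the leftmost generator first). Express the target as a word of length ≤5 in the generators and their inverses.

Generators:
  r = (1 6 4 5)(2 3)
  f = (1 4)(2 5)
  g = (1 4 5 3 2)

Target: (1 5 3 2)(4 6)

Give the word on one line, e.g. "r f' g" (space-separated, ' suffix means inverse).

g' f' g' r

  after g': (1 2 3 5 4)
  after f': (1 5)(2 3)
  after g': (1 4)(2 5)
  after r: (1 5 3 2)(4 6)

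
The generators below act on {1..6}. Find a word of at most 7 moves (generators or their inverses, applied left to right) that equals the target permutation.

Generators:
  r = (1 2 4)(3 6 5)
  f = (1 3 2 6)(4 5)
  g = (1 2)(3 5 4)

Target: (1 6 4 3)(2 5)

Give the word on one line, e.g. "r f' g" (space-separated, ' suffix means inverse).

f f r r f'

  after f: (1 3 2 6)(4 5)
  after f: (1 2)(3 6)
  after r: (1 4)(3 5)
  after r: (2 4)(5 6)
  after f': (1 6 4 3)(2 5)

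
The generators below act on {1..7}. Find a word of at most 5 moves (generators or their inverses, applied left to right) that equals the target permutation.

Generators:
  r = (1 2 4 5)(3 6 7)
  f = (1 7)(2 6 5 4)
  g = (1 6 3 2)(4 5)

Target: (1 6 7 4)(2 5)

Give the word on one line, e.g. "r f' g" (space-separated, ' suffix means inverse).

  after f': (1 7)(2 4 5 6)
  after g: (1 7 6)(2 5 3)
  after f: (2 4)(3 6 7 5)
  after g: (1 6 7 4)(2 5)

f' g f g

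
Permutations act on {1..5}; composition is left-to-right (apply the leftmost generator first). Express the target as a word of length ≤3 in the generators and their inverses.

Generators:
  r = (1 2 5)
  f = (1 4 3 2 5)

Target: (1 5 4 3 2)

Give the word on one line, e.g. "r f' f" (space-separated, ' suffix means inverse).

r f

  after r: (1 2 5)
  after f: (1 5 4 3 2)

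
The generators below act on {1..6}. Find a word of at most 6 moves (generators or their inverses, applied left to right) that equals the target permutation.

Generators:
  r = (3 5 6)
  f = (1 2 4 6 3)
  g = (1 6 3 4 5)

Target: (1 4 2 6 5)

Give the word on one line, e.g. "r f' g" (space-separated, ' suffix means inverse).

g f' g f g'

  after g: (1 6 3 4 5)
  after f': (1 4 5 3 2)
  after g: (1 5 4)(2 6 3)
  after f: (1 5 6)(2 3 4)
  after g': (1 4 2 6 5)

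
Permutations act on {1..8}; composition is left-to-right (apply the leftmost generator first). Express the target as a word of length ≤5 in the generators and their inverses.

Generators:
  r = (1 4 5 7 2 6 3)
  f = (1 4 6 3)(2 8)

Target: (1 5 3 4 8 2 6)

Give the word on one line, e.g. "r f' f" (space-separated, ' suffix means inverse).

  after f: (1 4 6 3)(2 8)
  after r': (2 8 7 5 4)
  after f: (1 4 8 7 5 6 3)
  after r: (1 5 3 4 8 2 6)

f r' f r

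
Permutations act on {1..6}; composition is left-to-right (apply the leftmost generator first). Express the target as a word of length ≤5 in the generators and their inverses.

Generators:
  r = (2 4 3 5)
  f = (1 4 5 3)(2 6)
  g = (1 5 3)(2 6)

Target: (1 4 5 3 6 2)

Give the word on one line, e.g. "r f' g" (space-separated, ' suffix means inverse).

  after r: (2 4 3 5)
  after f': (1 3 4 5 6 2)
  after g: (2 5)(3 4)
  after r': (2 3)
  after f: (1 4 5 3 6 2)

r f' g r' f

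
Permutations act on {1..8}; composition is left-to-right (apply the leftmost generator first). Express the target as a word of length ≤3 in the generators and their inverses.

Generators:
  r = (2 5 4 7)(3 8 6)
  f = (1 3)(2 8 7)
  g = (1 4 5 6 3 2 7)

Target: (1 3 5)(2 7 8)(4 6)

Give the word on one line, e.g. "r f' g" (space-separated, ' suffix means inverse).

  after g': (1 7 2 3 6 5 4)
  after f: (1 2)(3 6 5 4)(7 8)
  after g': (1 3 5)(2 7 8)(4 6)

g' f g'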